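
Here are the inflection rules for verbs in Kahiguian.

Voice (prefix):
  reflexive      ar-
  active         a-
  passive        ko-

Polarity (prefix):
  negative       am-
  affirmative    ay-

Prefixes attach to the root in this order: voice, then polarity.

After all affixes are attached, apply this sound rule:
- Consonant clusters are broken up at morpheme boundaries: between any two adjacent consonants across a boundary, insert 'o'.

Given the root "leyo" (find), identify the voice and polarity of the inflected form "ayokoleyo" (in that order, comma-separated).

passive, affirmative

Segment: ay-ko-leyo.
voice: ko- → passive.
polarity: ay- → affirmative.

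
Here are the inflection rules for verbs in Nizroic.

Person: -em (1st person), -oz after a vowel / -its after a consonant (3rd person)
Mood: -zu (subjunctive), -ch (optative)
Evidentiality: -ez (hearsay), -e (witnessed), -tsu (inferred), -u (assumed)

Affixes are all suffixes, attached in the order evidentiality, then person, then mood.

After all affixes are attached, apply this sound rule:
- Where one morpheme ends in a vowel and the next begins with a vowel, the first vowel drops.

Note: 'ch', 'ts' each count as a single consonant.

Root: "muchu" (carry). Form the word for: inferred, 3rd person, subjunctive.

muchutsozzu

Attach evidentiality inferred -tsu → muchutsu.
Attach person 3rd person -oz (after vowel 'u') → muchutsuoz.
Attach mood subjunctive -zu → muchutsuozzu.
Apply vowel deletion: muchutsuozzu → muchutsozzu.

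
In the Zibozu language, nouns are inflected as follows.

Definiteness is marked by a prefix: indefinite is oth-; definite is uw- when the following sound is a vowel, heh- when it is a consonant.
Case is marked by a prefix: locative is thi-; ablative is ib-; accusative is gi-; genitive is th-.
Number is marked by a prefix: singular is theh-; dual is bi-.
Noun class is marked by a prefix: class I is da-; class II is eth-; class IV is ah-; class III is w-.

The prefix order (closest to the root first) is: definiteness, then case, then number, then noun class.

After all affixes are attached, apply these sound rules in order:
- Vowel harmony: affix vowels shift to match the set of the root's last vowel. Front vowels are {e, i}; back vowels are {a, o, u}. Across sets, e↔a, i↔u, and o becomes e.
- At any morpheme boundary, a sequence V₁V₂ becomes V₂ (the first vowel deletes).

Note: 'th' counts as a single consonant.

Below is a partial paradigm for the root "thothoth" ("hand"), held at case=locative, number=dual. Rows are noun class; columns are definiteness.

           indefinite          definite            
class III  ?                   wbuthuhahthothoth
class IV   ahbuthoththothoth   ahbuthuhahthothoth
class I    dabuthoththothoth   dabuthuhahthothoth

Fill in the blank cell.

Attach definiteness indefinite oth- → oththothoth.
Attach case locative thi- → thioththothoth.
Attach number dual bi- → bithioththothoth.
Attach noun class class III w- → wbithioththothoth.
Apply vowel harmony: wbithioththothoth → wbuthuoththothoth.
Apply vowel deletion: wbuthuoththothoth → wbuthoththothoth.

wbuthoththothoth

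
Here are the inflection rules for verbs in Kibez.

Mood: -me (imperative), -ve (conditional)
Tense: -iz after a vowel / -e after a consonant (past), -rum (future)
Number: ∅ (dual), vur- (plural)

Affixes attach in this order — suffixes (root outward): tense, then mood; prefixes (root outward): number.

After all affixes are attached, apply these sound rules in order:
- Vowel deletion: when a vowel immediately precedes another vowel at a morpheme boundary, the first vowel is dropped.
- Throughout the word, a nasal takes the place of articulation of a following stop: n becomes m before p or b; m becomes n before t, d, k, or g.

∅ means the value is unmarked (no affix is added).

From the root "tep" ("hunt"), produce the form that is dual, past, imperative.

Attach tense past -e (after consonant 'p') → tepe.
number = dual: zero marking, form stays tepe.
Attach mood imperative -me → tepeme.
Vowel deletion: no change.
Nasal assimilation: no change.

tepeme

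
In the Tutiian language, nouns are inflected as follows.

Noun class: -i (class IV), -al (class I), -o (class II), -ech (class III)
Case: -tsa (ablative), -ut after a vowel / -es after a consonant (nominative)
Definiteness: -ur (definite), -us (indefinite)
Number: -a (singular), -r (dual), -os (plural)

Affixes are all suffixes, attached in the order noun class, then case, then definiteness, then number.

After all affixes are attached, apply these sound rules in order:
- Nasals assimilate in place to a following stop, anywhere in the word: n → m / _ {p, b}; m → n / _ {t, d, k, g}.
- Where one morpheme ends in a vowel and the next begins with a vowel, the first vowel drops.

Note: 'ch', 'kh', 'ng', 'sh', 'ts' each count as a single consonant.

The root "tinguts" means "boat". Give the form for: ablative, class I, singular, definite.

tingutsaltsura

Attach noun class class I -al → tingutsal.
Attach case ablative -tsa → tingutsaltsa.
Attach definiteness definite -ur → tingutsaltsaur.
Attach number singular -a → tingutsaltsaura.
Nasal assimilation: no change.
Apply vowel deletion: tingutsaltsaura → tingutsaltsura.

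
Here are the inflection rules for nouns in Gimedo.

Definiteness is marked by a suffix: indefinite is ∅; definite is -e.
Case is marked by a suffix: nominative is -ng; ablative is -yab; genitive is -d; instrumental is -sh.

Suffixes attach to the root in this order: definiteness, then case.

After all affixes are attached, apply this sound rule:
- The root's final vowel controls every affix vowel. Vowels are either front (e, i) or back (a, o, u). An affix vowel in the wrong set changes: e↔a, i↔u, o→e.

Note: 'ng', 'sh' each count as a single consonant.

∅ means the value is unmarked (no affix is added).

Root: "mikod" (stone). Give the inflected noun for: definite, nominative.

mikodang

Attach definiteness definite -e → mikode.
Attach case nominative -ng → mikodeng.
Apply vowel harmony: mikodeng → mikodang.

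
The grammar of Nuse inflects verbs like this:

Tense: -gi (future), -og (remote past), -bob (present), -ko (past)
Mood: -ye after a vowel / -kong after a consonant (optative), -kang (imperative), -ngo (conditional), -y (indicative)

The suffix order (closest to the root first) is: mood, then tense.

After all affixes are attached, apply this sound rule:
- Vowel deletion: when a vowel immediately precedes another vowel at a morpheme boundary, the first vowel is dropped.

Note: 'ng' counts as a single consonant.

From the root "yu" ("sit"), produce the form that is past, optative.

Attach mood optative -ye (after vowel 'u') → yuye.
Attach tense past -ko → yuyeko.
Vowel deletion: no change.

yuyeko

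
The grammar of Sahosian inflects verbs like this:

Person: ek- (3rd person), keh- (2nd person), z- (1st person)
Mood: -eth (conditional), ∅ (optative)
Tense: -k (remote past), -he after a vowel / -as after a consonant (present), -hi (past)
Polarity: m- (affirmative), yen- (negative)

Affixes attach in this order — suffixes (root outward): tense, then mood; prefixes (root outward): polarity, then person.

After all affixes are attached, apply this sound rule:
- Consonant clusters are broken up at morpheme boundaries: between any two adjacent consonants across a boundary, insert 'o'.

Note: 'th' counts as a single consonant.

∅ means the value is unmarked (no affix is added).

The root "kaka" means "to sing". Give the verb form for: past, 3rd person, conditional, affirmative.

Attach tense past -hi → kakahi.
Attach polarity affirmative m- → mkakahi.
Attach person 3rd person ek- → ekmkakahi.
Attach mood conditional -eth → ekmkakahieth.
Apply epenthesis: ekmkakahieth → ekomokakahieth.

ekomokakahieth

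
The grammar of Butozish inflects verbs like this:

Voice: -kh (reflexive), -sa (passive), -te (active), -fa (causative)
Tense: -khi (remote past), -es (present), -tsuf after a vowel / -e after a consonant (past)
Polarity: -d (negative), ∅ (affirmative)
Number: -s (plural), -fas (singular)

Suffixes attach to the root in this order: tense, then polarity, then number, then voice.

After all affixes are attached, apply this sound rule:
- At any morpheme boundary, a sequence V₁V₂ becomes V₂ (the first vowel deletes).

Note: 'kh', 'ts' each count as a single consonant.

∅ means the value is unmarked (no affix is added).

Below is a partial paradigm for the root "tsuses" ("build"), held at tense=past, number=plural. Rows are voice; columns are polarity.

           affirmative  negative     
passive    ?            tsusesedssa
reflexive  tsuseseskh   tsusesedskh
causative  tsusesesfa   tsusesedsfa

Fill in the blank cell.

tsusesessa

Attach tense past -e (after consonant 's') → tsusese.
polarity = affirmative: zero marking, form stays tsusese.
Attach number plural -s → tsuseses.
Attach voice passive -sa → tsusesessa.
Vowel deletion: no change.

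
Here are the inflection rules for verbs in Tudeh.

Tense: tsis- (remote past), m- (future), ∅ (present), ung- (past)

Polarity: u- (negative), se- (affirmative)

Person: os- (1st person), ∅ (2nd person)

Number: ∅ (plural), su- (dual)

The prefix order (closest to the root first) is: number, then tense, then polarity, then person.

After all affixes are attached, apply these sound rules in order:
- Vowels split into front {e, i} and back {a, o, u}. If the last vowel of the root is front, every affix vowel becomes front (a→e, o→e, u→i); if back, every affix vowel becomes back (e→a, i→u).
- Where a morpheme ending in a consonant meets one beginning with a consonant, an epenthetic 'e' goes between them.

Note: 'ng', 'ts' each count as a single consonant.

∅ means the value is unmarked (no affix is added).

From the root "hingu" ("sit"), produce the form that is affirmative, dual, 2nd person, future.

Attach number dual su- → suhingu.
Attach tense future m- → msuhingu.
Attach polarity affirmative se- → semsuhingu.
person = 2nd person: zero marking, form stays semsuhingu.
Apply vowel harmony: semsuhingu → samsuhingu.
Apply epenthesis: samsuhingu → samesuhingu.

samesuhingu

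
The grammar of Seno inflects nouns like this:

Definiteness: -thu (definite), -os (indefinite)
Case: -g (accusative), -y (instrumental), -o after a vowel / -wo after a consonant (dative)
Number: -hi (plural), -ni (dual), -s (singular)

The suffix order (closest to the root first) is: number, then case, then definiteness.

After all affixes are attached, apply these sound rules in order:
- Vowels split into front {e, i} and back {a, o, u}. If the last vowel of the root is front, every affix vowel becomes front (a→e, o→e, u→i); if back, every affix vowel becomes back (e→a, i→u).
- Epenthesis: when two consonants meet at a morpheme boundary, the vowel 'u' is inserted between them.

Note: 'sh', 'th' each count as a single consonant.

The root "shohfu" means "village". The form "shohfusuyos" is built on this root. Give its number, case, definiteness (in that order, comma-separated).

Segment: shohfu-s-y-os.
number: -s → singular.
case: -y → instrumental.
definiteness: -os → indefinite.

singular, instrumental, indefinite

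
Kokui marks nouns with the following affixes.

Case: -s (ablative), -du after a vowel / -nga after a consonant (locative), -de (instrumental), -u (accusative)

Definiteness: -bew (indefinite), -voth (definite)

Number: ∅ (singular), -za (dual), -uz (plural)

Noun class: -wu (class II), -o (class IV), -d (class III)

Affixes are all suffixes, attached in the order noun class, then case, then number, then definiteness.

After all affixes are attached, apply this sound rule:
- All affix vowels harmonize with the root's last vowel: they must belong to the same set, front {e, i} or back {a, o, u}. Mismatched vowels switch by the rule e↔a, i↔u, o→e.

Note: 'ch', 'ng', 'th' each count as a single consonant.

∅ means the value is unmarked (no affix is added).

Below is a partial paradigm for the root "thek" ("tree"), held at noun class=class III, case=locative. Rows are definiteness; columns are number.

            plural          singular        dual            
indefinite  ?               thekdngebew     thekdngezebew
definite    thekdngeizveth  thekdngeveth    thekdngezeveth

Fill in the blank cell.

thekdngeizbew

Attach noun class class III -d → thekd.
Attach case locative -nga (after consonant 'd') → thekdnga.
Attach number plural -uz → thekdngauz.
Attach definiteness indefinite -bew → thekdngauzbew.
Apply vowel harmony: thekdngauzbew → thekdngeizbew.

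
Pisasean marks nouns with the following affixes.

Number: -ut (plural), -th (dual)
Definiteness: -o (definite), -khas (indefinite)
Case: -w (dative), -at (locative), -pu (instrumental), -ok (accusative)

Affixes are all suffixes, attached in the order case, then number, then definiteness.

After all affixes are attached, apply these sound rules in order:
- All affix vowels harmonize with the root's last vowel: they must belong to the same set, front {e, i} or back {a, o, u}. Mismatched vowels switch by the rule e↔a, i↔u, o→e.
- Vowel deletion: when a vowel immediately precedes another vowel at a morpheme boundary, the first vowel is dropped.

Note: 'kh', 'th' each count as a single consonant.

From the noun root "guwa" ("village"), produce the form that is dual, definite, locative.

guwattho

Attach case locative -at → guwaat.
Attach number dual -th → guwaatth.
Attach definiteness definite -o → guwaattho.
Vowel harmony: no change.
Apply vowel deletion: guwaattho → guwattho.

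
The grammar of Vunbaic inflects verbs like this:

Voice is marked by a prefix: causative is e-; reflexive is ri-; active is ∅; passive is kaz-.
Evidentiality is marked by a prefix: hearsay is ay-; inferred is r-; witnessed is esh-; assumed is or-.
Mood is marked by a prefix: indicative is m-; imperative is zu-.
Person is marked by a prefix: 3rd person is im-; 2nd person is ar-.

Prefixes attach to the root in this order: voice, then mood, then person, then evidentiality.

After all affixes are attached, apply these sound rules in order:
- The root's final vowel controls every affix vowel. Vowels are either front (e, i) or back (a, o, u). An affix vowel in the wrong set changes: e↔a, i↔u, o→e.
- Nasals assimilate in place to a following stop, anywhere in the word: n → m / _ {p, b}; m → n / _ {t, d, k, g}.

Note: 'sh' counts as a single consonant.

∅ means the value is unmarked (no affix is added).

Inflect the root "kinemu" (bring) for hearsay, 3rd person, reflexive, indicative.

Attach voice reflexive ri- → rikinemu.
Attach mood indicative m- → mrikinemu.
Attach person 3rd person im- → immrikinemu.
Attach evidentiality hearsay ay- → ayimmrikinemu.
Apply vowel harmony: ayimmrikinemu → ayummrukinemu.
Nasal assimilation: no change.

ayummrukinemu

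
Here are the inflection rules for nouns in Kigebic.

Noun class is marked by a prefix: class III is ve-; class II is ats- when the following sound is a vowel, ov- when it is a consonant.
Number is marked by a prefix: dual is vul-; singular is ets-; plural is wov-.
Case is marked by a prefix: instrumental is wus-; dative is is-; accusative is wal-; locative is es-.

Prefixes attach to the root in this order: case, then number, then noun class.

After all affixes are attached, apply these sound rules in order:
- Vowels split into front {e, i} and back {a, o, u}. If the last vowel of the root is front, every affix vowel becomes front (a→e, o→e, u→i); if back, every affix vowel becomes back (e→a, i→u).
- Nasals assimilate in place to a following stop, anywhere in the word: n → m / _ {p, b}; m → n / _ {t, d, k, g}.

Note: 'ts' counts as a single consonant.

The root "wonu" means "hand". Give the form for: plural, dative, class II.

Attach case dative is- → iswonu.
Attach number plural wov- → woviswonu.
Attach noun class class II ov- (before consonant 'w') → ovwoviswonu.
Apply vowel harmony: ovwoviswonu → ovwovuswonu.
Nasal assimilation: no change.

ovwovuswonu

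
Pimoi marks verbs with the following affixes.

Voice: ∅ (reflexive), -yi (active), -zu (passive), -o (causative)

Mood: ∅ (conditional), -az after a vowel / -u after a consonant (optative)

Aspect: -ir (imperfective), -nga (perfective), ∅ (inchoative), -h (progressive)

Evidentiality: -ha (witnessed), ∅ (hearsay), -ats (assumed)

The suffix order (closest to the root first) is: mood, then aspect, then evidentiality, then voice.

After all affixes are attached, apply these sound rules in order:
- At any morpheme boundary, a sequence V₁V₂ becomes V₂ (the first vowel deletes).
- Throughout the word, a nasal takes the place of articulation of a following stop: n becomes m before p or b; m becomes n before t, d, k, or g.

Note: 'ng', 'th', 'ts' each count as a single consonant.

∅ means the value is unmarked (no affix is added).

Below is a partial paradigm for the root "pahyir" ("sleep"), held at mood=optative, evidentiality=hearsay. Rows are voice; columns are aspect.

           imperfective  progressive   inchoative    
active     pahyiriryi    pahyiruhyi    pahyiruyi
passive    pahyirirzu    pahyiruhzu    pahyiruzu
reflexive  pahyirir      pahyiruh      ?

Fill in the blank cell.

Attach mood optative -u (after consonant 'r') → pahyiru.
aspect = inchoative: zero marking, form stays pahyiru.
evidentiality = hearsay: zero marking, form stays pahyiru.
voice = reflexive: zero marking, form stays pahyiru.
Vowel deletion: no change.
Nasal assimilation: no change.

pahyiru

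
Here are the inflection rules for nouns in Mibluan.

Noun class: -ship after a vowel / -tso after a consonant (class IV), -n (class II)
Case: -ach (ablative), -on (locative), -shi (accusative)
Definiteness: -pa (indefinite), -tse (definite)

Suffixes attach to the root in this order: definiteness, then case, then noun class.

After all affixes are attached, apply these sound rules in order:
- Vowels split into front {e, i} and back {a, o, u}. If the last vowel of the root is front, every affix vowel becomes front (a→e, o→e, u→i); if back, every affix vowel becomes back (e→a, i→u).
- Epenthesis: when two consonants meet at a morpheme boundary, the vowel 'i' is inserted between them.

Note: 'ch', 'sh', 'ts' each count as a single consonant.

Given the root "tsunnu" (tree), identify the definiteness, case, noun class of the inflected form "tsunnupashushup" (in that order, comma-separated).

Segment: tsunnu-pa-shi-ship.
definiteness: -pa → indefinite.
case: -shi → accusative.
noun class: -ship/tso → class IV.

indefinite, accusative, class IV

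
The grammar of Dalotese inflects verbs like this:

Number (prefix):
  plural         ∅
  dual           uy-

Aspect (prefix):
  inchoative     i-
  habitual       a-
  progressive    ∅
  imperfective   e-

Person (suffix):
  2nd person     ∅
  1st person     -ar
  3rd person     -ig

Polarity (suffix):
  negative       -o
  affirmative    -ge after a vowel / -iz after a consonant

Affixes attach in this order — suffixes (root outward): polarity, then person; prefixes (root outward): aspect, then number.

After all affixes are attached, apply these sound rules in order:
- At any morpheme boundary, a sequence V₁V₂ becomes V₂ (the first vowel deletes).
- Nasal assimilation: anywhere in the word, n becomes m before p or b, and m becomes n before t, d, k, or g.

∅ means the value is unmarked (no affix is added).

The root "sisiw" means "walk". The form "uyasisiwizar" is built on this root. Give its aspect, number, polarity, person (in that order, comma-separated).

Segment: uy-a-sisiw-iz-ar.
aspect: a- → habitual.
number: uy- → dual.
polarity: -ge/iz → affirmative.
person: -ar → 1st person.

habitual, dual, affirmative, 1st person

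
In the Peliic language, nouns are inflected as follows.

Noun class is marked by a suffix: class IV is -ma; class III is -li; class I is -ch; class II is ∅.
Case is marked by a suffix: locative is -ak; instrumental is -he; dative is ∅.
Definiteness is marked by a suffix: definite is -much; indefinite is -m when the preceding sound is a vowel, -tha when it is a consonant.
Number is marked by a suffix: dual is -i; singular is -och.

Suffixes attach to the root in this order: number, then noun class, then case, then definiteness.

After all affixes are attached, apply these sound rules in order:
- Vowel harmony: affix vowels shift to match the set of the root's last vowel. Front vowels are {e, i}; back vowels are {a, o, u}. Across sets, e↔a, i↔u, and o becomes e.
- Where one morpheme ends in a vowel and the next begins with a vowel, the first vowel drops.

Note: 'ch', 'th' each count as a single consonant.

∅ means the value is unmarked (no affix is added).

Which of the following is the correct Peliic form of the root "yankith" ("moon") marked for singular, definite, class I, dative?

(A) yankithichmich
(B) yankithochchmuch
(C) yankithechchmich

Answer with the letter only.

Attach number singular -och → yankithoch.
Attach noun class class I -ch → yankithochch.
case = dative: zero marking, form stays yankithochch.
Attach definiteness definite -much → yankithochchmuch.
Apply vowel harmony: yankithochchmuch → yankithechchmich.
Vowel deletion: no change.
So the correct form is yankithechchmich, option (C).
(B) yankithochchmuch is wrong: it fails to apply the sound rule(s).
(A) yankithichmich is wrong: it uses dual instead of singular for number.

C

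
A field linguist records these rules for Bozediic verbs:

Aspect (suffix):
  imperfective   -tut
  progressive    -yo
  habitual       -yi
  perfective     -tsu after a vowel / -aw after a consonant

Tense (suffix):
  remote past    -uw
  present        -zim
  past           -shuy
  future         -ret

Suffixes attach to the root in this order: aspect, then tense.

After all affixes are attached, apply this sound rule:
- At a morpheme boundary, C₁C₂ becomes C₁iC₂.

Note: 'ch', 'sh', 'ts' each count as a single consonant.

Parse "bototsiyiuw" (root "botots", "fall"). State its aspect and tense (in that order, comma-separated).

habitual, remote past

Segment: botots-yi-uw.
aspect: -yi → habitual.
tense: -uw → remote past.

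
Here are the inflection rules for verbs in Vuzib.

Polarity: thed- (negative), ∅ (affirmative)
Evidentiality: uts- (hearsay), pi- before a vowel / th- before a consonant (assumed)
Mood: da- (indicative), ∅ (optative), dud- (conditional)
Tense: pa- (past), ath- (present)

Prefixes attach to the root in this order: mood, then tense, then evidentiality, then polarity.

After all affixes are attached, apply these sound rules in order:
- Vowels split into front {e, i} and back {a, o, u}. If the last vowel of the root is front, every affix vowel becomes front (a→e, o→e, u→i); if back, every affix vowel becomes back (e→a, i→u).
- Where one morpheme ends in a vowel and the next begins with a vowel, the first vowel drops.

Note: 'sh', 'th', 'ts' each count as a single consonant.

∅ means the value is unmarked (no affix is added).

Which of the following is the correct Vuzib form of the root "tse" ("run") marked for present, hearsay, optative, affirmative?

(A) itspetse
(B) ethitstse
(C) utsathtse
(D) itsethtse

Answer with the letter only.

D

mood = optative: zero marking, form stays tse.
Attach tense present ath- → athtse.
Attach evidentiality hearsay uts- → utsathtse.
polarity = affirmative: zero marking, form stays utsathtse.
Apply vowel harmony: utsathtse → itsethtse.
Vowel deletion: no change.
So the correct form is itsethtse, option (D).
(C) utsathtse is wrong: it fails to apply the sound rule(s).
(B) ethitstse is wrong: it has the affixes in the wrong order.
(A) itspetse is wrong: it uses past instead of present for tense.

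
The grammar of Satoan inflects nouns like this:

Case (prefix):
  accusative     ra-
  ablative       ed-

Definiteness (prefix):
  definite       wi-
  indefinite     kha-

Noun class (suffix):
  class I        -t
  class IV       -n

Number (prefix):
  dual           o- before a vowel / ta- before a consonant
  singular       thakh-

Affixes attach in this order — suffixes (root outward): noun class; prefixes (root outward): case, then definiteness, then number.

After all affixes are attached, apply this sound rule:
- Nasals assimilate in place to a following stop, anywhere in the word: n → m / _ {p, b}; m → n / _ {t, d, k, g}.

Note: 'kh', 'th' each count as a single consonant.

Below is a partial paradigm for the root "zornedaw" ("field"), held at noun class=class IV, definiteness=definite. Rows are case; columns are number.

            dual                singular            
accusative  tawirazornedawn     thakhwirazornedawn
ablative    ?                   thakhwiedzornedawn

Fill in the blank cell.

tawiedzornedawn

Attach case ablative ed- → edzornedaw.
Attach noun class class IV -n → edzornedawn.
Attach definiteness definite wi- → wiedzornedawn.
Attach number dual ta- (before consonant 'w') → tawiedzornedawn.
Nasal assimilation: no change.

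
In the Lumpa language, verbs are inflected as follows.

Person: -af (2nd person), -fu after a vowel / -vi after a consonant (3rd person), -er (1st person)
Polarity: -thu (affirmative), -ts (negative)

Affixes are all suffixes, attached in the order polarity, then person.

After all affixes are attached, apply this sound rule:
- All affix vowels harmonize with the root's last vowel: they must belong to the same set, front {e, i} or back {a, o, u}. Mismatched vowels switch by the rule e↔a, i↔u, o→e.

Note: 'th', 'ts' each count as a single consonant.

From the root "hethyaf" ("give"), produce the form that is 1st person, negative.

Attach polarity negative -ts → hethyafts.
Attach person 1st person -er → hethyaftser.
Apply vowel harmony: hethyaftser → hethyaftsar.

hethyaftsar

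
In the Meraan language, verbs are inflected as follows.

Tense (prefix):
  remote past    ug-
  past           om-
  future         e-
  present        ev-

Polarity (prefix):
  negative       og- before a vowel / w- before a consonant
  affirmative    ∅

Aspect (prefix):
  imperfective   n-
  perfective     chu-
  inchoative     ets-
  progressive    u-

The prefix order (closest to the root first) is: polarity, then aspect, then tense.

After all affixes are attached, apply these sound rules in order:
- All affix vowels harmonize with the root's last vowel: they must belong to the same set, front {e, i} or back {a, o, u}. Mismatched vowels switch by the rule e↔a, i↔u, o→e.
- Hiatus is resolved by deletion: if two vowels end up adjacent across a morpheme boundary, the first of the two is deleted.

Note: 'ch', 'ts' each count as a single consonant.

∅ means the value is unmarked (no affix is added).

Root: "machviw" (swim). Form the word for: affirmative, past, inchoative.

polarity = affirmative: zero marking, form stays machviw.
Attach aspect inchoative ets- → etsmachviw.
Attach tense past om- → ometsmachviw.
Apply vowel harmony: ometsmachviw → emetsmachviw.
Vowel deletion: no change.

emetsmachviw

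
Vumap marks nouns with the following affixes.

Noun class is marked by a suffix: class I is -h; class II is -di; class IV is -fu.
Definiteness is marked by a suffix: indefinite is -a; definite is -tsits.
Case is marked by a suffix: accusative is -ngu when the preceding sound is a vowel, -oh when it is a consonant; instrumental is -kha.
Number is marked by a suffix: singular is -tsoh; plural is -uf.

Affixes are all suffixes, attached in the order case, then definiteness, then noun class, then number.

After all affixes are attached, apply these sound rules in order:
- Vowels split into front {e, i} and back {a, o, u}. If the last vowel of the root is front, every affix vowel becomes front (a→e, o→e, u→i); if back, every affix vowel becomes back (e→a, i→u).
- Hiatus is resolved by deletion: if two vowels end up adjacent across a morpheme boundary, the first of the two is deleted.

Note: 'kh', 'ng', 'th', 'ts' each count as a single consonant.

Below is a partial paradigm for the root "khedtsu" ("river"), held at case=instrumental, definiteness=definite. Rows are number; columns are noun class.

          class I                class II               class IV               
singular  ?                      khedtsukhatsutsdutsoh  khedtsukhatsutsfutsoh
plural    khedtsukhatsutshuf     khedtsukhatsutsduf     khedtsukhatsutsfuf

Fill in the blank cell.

Attach case instrumental -kha → khedtsukha.
Attach definiteness definite -tsits → khedtsukhatsits.
Attach noun class class I -h → khedtsukhatsitsh.
Attach number singular -tsoh → khedtsukhatsitshtsoh.
Apply vowel harmony: khedtsukhatsitshtsoh → khedtsukhatsutshtsoh.
Vowel deletion: no change.

khedtsukhatsutshtsoh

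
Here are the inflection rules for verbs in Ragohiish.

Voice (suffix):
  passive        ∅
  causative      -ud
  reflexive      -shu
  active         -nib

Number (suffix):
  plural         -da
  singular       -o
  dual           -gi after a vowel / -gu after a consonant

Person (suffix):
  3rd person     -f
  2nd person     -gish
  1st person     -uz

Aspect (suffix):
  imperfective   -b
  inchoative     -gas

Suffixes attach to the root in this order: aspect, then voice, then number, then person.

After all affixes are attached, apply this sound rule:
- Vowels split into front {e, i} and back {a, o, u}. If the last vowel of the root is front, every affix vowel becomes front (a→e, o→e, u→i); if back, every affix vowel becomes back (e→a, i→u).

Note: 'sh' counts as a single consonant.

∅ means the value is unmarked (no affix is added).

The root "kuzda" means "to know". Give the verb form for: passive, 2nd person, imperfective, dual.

Attach aspect imperfective -b → kuzdab.
voice = passive: zero marking, form stays kuzdab.
Attach number dual -gu (after consonant 'b') → kuzdabgu.
Attach person 2nd person -gish → kuzdabgugish.
Apply vowel harmony: kuzdabgugish → kuzdabgugush.

kuzdabgugush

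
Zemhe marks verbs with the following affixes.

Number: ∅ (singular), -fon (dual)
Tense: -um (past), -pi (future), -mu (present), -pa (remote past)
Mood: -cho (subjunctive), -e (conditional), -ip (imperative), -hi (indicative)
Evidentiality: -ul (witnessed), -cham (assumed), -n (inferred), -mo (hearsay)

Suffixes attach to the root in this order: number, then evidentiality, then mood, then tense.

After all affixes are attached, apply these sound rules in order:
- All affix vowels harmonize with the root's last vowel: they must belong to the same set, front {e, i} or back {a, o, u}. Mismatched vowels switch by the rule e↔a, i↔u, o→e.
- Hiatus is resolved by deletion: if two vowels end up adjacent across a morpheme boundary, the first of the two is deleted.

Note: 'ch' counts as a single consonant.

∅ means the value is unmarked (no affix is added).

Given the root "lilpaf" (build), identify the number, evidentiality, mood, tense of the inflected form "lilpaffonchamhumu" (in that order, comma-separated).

dual, assumed, indicative, present

Segment: lilpaf-fon-cham-hi-mu.
number: -fon → dual.
evidentiality: -cham → assumed.
mood: -hi → indicative.
tense: -mu → present.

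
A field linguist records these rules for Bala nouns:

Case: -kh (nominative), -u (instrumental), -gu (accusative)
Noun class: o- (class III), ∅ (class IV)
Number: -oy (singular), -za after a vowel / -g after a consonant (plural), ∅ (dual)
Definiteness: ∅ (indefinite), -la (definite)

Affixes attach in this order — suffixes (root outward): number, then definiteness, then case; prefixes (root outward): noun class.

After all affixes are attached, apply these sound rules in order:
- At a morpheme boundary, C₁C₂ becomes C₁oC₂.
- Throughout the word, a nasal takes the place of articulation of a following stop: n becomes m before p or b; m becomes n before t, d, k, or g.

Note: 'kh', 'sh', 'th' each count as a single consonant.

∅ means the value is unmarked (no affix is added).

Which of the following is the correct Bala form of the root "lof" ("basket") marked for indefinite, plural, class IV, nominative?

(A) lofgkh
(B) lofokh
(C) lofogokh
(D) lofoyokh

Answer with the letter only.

C

noun class = class IV: zero marking, form stays lof.
Attach number plural -g (after consonant 'f') → lofg.
definiteness = indefinite: zero marking, form stays lofg.
Attach case nominative -kh → lofgkh.
Apply epenthesis: lofgkh → lofogokh.
Nasal assimilation: no change.
So the correct form is lofogokh, option (C).
(B) lofokh is wrong: it uses dual instead of plural for number.
(A) lofgkh is wrong: it fails to apply the sound rule(s).
(D) lofoyokh is wrong: it uses singular instead of plural for number.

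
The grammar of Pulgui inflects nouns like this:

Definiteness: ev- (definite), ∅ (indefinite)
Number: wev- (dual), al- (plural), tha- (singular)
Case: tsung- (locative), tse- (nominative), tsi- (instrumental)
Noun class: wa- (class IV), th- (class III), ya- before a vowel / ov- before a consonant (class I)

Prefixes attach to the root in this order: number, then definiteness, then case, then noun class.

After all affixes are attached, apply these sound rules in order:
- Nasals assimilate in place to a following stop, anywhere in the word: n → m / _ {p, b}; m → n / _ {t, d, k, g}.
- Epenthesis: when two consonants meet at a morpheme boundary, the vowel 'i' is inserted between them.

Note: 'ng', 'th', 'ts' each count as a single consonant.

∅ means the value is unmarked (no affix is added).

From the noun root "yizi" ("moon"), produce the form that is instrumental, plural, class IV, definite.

watsievaliyizi

Attach number plural al- → alyizi.
Attach definiteness definite ev- → evalyizi.
Attach case instrumental tsi- → tsievalyizi.
Attach noun class class IV wa- → watsievalyizi.
Nasal assimilation: no change.
Apply epenthesis: watsievalyizi → watsievaliyizi.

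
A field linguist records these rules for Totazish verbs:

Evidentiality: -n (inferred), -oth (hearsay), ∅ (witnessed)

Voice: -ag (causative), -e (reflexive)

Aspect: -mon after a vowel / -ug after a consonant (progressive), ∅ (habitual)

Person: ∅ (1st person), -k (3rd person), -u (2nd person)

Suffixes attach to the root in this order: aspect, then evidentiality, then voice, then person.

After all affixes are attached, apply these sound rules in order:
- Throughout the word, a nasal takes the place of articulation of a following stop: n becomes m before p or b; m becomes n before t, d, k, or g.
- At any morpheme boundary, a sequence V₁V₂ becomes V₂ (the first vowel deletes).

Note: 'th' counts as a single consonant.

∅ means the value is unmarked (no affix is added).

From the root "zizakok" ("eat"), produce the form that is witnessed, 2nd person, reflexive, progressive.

Attach aspect progressive -ug (after consonant 'k') → zizakokug.
evidentiality = witnessed: zero marking, form stays zizakokug.
Attach voice reflexive -e → zizakokuge.
Attach person 2nd person -u → zizakokugeu.
Nasal assimilation: no change.
Apply vowel deletion: zizakokugeu → zizakokugu.

zizakokugu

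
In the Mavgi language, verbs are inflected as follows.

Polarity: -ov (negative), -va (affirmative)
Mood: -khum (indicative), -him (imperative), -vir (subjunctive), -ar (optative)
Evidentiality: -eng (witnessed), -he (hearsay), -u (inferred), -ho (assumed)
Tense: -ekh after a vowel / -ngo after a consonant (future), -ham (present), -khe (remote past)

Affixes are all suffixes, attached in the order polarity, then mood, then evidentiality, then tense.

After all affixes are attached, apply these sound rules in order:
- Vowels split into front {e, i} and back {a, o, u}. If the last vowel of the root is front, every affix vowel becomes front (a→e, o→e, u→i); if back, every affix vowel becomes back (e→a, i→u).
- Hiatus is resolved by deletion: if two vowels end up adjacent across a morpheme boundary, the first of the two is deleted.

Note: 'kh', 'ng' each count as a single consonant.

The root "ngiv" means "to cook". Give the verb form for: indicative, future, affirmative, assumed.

Attach polarity affirmative -va → ngivva.
Attach mood indicative -khum → ngivvakhum.
Attach evidentiality assumed -ho → ngivvakhumho.
Attach tense future -ekh (after vowel 'o') → ngivvakhumhoekh.
Apply vowel harmony: ngivvakhumhoekh → ngivvekhimheekh.
Apply vowel deletion: ngivvekhimheekh → ngivvekhimhekh.

ngivvekhimhekh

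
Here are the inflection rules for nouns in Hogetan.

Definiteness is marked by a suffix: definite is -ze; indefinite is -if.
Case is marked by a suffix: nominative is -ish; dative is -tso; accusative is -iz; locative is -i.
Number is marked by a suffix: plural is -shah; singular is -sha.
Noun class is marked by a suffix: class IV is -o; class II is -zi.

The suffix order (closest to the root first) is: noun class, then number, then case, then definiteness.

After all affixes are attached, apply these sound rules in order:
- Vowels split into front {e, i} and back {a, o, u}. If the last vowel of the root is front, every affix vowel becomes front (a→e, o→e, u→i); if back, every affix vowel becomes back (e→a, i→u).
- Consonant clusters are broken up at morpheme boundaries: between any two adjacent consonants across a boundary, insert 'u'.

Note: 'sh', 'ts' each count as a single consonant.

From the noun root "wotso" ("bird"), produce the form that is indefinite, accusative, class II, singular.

Attach noun class class II -zi → wotsozi.
Attach number singular -sha → wotsozisha.
Attach case accusative -iz → wotsozishaiz.
Attach definiteness indefinite -if → wotsozishaizif.
Apply vowel harmony: wotsozishaizif → wotsozushauzuf.
Epenthesis: no change.

wotsozushauzuf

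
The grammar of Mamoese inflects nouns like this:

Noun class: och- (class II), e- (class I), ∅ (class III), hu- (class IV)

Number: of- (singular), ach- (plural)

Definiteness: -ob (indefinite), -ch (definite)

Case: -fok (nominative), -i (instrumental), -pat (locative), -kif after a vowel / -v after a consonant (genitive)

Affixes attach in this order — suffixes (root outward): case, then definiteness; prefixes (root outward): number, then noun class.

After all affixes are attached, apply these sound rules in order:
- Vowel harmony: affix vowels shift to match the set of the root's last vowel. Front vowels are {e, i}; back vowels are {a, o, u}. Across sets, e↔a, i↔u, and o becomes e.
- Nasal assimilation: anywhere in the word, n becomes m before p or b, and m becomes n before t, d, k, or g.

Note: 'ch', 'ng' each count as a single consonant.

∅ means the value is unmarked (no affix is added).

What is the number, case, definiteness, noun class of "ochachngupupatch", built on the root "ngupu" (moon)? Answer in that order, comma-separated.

Segment: och-ach-ngupu-pat-ch.
number: ach- → plural.
case: -pat → locative.
definiteness: -ch → definite.
noun class: och- → class II.

plural, locative, definite, class II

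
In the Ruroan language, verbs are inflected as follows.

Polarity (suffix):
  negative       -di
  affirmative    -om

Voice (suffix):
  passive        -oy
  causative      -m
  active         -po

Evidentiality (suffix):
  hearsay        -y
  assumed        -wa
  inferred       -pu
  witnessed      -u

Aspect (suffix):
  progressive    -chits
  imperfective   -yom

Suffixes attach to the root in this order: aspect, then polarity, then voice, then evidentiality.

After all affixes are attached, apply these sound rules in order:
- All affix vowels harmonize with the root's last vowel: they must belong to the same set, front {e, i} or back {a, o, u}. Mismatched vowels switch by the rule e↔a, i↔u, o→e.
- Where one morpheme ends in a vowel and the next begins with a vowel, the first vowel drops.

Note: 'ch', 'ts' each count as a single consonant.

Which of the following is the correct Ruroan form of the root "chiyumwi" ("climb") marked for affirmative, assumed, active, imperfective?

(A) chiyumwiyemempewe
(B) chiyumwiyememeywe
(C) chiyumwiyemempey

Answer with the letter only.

Attach aspect imperfective -yom → chiyumwiyom.
Attach polarity affirmative -om → chiyumwiyomom.
Attach voice active -po → chiyumwiyomompo.
Attach evidentiality assumed -wa → chiyumwiyomompowa.
Apply vowel harmony: chiyumwiyomompowa → chiyumwiyemempewe.
Vowel deletion: no change.
So the correct form is chiyumwiyemempewe, option (A).
(B) chiyumwiyememeywe is wrong: it uses passive instead of active for voice.
(C) chiyumwiyemempey is wrong: it uses hearsay instead of assumed for evidentiality.

A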